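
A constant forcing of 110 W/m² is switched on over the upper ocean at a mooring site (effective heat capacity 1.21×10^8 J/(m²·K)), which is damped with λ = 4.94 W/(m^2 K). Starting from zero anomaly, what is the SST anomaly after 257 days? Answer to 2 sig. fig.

Areal heat capacity C = 1.21×10^8 J/(m²·K) (given).
τ = C / λ = 1.21×10^8 / 4.94 = 2.45×10^7 s.
Equilibrium anomaly ΔT_eq = F / λ = 110 / 4.94 = 22.3 K.
t = 257 days = 2.22×10^7 s, so t/τ = 0.907.
ΔT(t) = ΔT_eq (1 − e^(−t/τ)) = 22.3 × (1 − e^−0.907) = 13.3 K.

13 K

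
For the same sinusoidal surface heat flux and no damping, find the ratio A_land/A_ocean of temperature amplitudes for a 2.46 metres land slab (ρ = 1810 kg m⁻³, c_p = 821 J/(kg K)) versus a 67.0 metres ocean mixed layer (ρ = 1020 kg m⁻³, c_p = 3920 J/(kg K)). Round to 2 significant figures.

C_ocean = 1020 × 3920 × 67.0 = 2.68×10^8 J/(m²·K).
C_land = 1810 × 821 × 2.46 = 3.66×10^6 J/(m²·K).
Undamped amplitude ∝ 1/C, so A_land/A_ocean = C_ocean/C_land = 73.3.

73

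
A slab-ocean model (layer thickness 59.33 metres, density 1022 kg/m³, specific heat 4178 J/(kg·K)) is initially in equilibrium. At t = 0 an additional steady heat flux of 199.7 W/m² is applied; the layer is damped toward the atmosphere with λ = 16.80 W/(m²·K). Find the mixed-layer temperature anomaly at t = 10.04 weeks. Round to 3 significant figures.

3.94 K

Areal heat capacity C = ρ c_p D = 1022 × 4178 × 59.33 = 2.53×10^8 J m⁻² K⁻¹.
τ = C / λ = 2.53×10^8 / 16.80 = 1.51×10^7 s.
Equilibrium anomaly ΔT_eq = F / λ = 199.7 / 16.80 = 11.9 K.
t = 10.04 weeks = 6.07×10^6 s, so t/τ = 0.403.
ΔT(t) = ΔT_eq (1 − e^(−t/τ)) = 11.9 × (1 − e^−0.403) = 3.94 K.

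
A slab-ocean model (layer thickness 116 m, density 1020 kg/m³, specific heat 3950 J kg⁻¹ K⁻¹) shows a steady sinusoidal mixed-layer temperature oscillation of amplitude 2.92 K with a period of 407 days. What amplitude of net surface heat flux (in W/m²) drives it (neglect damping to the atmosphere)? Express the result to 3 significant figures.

244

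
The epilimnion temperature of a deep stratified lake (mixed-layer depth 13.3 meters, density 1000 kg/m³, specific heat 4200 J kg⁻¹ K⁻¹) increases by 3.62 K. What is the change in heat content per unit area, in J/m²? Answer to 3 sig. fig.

2.02×10^8

Areal heat capacity C = ρ c_p D = 1000 × 4200 × 13.3 = 5.59×10^7 J m⁻² K⁻¹.
ΔQ = C ΔT = 5.59×10^7 × 3.62 = 2.02×10^8 J/m².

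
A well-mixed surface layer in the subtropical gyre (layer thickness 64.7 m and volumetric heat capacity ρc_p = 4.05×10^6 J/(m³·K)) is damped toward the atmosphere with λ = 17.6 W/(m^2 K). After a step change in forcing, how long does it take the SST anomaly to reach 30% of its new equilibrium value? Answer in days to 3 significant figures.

Areal heat capacity C = ρc_p × D = 4.05×10^6 × 64.7 = 2.62×10^8 J m⁻² K⁻¹.
τ = C / λ = 2.62×10^8 / 17.6 = 1.49×10^7 s.
Fraction reached: 1 − e^(−t/τ) = 0.30 ⇒ t = −τ ln(1 − 0.30) = τ × 0.357.
t = 5.31×10^6 s = 61.5 days.

61.5 days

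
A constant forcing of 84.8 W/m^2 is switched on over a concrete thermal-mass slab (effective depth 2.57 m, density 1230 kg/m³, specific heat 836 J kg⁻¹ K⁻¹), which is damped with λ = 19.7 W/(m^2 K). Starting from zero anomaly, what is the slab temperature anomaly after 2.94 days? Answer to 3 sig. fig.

Areal heat capacity C = ρ c_p D = 1230 × 836 × 2.57 = 2.64×10^6 J/(m²·K).
τ = C / λ = 2.64×10^6 / 19.7 = 1.34×10^5 s.
Equilibrium anomaly ΔT_eq = F / λ = 84.8 / 19.7 = 4.30 K.
t = 2.94 days = 2.54×10^5 s, so t/τ = 1.89.
ΔT(t) = ΔT_eq (1 − e^(−t/τ)) = 4.30 × (1 − e^−1.89) = 3.66 K.

3.66 K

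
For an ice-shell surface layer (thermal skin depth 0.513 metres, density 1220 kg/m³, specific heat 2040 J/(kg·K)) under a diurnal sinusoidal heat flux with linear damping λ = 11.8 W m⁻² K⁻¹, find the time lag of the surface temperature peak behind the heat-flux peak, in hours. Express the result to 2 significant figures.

5.5 hours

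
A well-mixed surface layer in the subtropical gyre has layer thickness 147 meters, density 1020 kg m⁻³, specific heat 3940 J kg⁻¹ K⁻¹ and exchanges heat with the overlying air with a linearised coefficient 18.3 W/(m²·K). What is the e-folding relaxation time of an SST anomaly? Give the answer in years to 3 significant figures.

Areal heat capacity C = ρ c_p D = 1020 × 3940 × 147 = 5.91×10^8 J/(m²·K).
Relaxation time τ = C / λ = 5.91×10^8 / 18.3 = 3.23×10^7 s.
In years: 3.23×10^7 s / (3.156×10^7 s/year) = 1.02 years.

1.02 years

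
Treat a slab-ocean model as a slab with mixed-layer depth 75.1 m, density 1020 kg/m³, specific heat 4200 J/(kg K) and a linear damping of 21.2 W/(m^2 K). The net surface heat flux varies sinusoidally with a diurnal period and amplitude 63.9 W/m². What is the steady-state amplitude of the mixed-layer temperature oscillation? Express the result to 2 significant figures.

Areal heat capacity C = ρ c_p D = 1020 × 4200 × 75.1 = 3.22×10^8 J m⁻² K⁻¹.
Angular frequency ω = 2π / T = 2π / 86400 s = 7.27×10^-5 s⁻¹.
√((Cω)² + λ²) = √((23400)² + 21.2²) = 23400 W/(m²·K).
Amplitude A = F₀ / √((Cω)²+λ²) = 63.9 / 23400 = 0.00273 K.

0.0027 K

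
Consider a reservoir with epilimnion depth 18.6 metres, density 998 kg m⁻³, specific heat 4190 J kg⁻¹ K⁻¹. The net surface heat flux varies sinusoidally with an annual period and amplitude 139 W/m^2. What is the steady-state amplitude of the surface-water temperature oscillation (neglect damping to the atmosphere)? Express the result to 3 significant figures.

Areal heat capacity C = ρ c_p D = 998 × 4190 × 18.6 = 7.78×10^7 J m⁻² K⁻¹.
Angular frequency ω = 2π / T = 2π / 3.15×10^7 s = 1.99×10^-7 s⁻¹.
Cω = 7.78×10^7 × 1.99×10^-7 = 15.5 W/(m²·K).
Amplitude A = F₀ / (Cω) = 139 / 15.5 = 8.97 K.

8.97 K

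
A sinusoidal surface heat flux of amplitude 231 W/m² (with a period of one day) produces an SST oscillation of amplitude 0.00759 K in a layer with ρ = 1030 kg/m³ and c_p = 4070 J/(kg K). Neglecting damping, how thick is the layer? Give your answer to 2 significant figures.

ω = 2π / 86400 s = 7.27×10^-5 s⁻¹.
Required C = F₀ / (A ω) = 231 / (0.00759 × 7.27×10^-5) = 4.19×10^8 J/(m²·K).
D = C / (ρ c_p) = 4.19×10^8 / (1030 × 4070) = 99.8 m.

100 m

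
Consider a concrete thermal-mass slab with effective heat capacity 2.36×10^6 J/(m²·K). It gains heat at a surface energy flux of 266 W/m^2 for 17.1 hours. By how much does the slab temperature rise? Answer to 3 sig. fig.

Areal heat capacity C = 2.36×10^6 J/(m²·K) (given).
Net heat input Q = F Δt = 266 × (17.1 hours × 3600 s/hour) = 1.64×10^7 J/m².
ΔT = Q / C = 1.64×10^7 / 2.36×10^6 = 6.94 K.

6.94 K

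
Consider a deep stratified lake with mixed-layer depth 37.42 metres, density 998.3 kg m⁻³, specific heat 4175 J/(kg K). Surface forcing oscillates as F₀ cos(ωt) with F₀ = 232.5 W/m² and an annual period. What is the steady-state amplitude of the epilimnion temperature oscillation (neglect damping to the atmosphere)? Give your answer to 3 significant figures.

Areal heat capacity C = ρ c_p D = 998.3 × 4175 × 37.42 = 1.56×10^8 J m⁻² K⁻¹.
Angular frequency ω = 2π / T = 2π / 3.15×10^7 s = 1.99×10^-7 s⁻¹.
Cω = 1.56×10^8 × 1.99×10^-7 = 31.1 W/(m²·K).
Amplitude A = F₀ / (Cω) = 232.5 / 31.1 = 7.48 K.

7.48 K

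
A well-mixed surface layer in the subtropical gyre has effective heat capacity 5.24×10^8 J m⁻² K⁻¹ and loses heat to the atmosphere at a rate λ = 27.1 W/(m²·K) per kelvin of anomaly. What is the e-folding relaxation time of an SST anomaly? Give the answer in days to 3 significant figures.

224 days

Areal heat capacity C = 5.24×10^8 J m⁻² K⁻¹ (given).
Relaxation time τ = C / λ = 5.24×10^8 / 27.1 = 1.93×10^7 s.
In days: 1.93×10^7 s / (86400 s/day) = 224 days.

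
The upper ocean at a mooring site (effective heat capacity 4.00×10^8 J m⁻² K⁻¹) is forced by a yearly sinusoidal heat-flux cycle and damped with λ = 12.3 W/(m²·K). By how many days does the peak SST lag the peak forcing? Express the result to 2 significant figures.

Areal heat capacity C = 4.00×10^8 J m⁻² K⁻¹ (given).
ω = 2π / 3.15×10^7 s = 1.99×10^-7 s⁻¹.
Phase lag φ = arctan(Cω/λ) = arctan(79.7/12.3) = 1.42 rad.
Time lag = φ / ω = 1.42 / 1.99×10^-7 = 7.12×10^6 s = 82.4 days.

82 days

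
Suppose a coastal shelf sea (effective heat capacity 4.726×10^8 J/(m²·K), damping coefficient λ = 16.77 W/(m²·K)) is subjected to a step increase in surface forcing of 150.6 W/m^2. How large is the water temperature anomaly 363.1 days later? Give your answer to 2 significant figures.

Areal heat capacity C = 4.726×10^8 J/(m²·K) (given).
τ = C / λ = 4.73×10^8 / 16.77 = 2.82×10^7 s.
Equilibrium anomaly ΔT_eq = F / λ = 150.6 / 16.77 = 8.98 K.
t = 363.1 days = 3.14×10^7 s, so t/τ = 1.11.
ΔT(t) = ΔT_eq (1 − e^(−t/τ)) = 8.98 × (1 − e^−1.11) = 6.03 K.

6.0 K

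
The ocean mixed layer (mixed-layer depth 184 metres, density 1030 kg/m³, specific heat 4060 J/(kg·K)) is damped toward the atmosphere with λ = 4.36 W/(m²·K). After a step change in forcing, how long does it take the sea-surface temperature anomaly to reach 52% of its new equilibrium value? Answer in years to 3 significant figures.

Areal heat capacity C = ρ c_p D = 1030 × 4060 × 184 = 7.69×10^8 J/(m^2 K).
τ = C / λ = 7.69×10^8 / 4.36 = 1.76×10^8 s.
Fraction reached: 1 − e^(−t/τ) = 0.52 ⇒ t = −τ ln(1 − 0.52) = τ × 0.734.
t = 1.30×10^8 s = 4.10 years.

4.10 years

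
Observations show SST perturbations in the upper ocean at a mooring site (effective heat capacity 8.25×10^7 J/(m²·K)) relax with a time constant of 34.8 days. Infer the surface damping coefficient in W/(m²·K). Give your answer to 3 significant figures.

27.4

Areal heat capacity C = 8.25×10^7 J/(m²·K) (given).
τ = 34.8 days = 3.01×10^6 s.
λ = C / τ = 8.25×10^7 / 3.01×10^6 = 27.4 W/(m²·K).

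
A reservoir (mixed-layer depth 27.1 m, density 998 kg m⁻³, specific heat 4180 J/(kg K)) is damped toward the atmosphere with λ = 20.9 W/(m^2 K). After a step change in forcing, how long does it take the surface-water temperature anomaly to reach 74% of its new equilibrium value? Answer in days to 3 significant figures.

84.3 days

Areal heat capacity C = ρ c_p D = 998 × 4180 × 27.1 = 1.13×10^8 J/(m^2 K).
τ = C / λ = 1.13×10^8 / 20.9 = 5.41×10^6 s.
Fraction reached: 1 − e^(−t/τ) = 0.74 ⇒ t = −τ ln(1 − 0.74) = τ × 1.35.
t = 7.29×10^6 s = 84.3 days.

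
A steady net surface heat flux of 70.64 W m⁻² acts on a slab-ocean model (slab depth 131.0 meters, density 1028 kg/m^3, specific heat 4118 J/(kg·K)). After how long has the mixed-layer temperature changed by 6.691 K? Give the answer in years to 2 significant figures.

1.7 years

Areal heat capacity C = ρ c_p D = 1028 × 4118 × 131.0 = 5.55×10^8 J m⁻² K⁻¹.
Time required: Δt = C ΔT / F = 5.55×10^8 × 6.691 / 70.64 = 5.25×10^7 s.
In years: 5.25×10^7 s / (3.156×10^7 s/year) = 1.66 years.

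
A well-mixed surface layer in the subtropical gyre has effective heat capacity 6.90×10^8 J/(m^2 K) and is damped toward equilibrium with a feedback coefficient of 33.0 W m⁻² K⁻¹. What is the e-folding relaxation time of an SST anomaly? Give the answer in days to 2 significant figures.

240 days

Areal heat capacity C = 6.90×10^8 J/(m^2 K) (given).
Relaxation time τ = C / λ = 6.90×10^8 / 33.0 = 2.09×10^7 s.
In days: 2.09×10^7 s / (86400 s/day) = 242 days.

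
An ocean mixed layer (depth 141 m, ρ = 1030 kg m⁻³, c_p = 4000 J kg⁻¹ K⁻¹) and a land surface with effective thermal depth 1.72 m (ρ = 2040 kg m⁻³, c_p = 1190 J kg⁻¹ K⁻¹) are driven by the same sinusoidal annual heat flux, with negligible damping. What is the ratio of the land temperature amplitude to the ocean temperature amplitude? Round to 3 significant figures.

C_ocean = 1030 × 4000 × 141 = 5.81×10^8 J/(m²·K).
C_land = 2040 × 1190 × 1.72 = 4.18×10^6 J/(m²·K).
Undamped amplitude ∝ 1/C, so A_land/A_ocean = C_ocean/C_land = 139.

139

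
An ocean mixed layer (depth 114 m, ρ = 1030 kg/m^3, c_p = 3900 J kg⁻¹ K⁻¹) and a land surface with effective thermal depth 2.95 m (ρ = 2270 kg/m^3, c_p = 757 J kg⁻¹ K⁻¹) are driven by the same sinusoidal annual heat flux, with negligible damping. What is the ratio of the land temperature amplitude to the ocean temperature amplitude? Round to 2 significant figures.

90

C_ocean = 1030 × 3900 × 114 = 4.58×10^8 J/(m²·K).
C_land = 2270 × 757 × 2.95 = 5.07×10^6 J/(m²·K).
Undamped amplitude ∝ 1/C, so A_land/A_ocean = C_ocean/C_land = 90.3.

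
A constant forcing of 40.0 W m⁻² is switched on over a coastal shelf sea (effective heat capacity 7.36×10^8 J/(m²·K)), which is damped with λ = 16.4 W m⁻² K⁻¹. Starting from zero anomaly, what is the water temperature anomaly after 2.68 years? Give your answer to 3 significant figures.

Areal heat capacity C = 7.36×10^8 J/(m²·K) (given).
τ = C / λ = 7.36×10^8 / 16.4 = 4.49×10^7 s.
Equilibrium anomaly ΔT_eq = F / λ = 40.0 / 16.4 = 2.44 K.
t = 2.68 years = 8.46×10^7 s, so t/τ = 1.88.
ΔT(t) = ΔT_eq (1 − e^(−t/τ)) = 2.44 × (1 − e^−1.88) = 2.07 K.

2.07 K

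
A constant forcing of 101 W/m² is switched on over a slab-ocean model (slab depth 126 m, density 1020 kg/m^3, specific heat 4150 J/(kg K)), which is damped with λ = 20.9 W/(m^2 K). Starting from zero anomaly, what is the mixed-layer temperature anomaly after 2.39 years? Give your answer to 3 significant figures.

4.58 K

Areal heat capacity C = ρ c_p D = 1020 × 4150 × 126 = 5.33×10^8 J/(m²·K).
τ = C / λ = 5.33×10^8 / 20.9 = 2.55×10^7 s.
Equilibrium anomaly ΔT_eq = F / λ = 101 / 20.9 = 4.83 K.
t = 2.39 years = 7.54×10^7 s, so t/τ = 2.96.
ΔT(t) = ΔT_eq (1 − e^(−t/τ)) = 4.83 × (1 − e^−2.96) = 4.58 K.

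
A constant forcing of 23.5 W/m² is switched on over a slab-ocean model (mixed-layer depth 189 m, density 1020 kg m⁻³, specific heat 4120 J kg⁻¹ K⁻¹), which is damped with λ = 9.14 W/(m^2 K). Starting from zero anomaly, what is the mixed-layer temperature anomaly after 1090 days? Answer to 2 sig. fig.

1.7 K

Areal heat capacity C = ρ c_p D = 1020 × 4120 × 189 = 7.94×10^8 J/(m²·K).
τ = C / λ = 7.94×10^8 / 9.14 = 8.69×10^7 s.
Equilibrium anomaly ΔT_eq = F / λ = 23.5 / 9.14 = 2.57 K.
t = 1090 days = 9.42×10^7 s, so t/τ = 1.08.
ΔT(t) = ΔT_eq (1 − e^(−t/τ)) = 2.57 × (1 − e^−1.08) = 1.70 K.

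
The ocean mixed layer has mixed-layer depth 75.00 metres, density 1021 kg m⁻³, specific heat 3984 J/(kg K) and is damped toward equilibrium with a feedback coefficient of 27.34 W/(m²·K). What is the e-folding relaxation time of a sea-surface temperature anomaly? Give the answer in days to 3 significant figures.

Areal heat capacity C = ρ c_p D = 1021 × 3984 × 75.00 = 3.05×10^8 J/(m^2 K).
Relaxation time τ = C / λ = 3.05×10^8 / 27.34 = 1.12×10^7 s.
In days: 1.12×10^7 s / (86400 s/day) = 129 days.

129 days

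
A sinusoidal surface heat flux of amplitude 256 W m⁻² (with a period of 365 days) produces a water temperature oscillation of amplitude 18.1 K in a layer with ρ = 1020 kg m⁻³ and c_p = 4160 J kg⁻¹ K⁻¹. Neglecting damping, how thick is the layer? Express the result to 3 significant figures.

16.7 m

ω = 2π / 3.15×10^7 s = 1.99×10^-7 s⁻¹.
Required C = F₀ / (A ω) = 256 / (18.1 × 1.99×10^-7) = 7.10×10^7 J/(m²·K).
D = C / (ρ c_p) = 7.10×10^7 / (1020 × 4160) = 16.7 m.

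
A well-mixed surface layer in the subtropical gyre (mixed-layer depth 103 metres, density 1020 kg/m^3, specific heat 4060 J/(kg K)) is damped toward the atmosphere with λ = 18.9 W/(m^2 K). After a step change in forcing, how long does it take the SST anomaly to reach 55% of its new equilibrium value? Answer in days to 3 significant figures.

209 days

Areal heat capacity C = ρ c_p D = 1020 × 4060 × 103 = 4.27×10^8 J/(m²·K).
τ = C / λ = 4.27×10^8 / 18.9 = 2.26×10^7 s.
Fraction reached: 1 − e^(−t/τ) = 0.55 ⇒ t = −τ ln(1 − 0.55) = τ × 0.799.
t = 1.80×10^7 s = 209 days.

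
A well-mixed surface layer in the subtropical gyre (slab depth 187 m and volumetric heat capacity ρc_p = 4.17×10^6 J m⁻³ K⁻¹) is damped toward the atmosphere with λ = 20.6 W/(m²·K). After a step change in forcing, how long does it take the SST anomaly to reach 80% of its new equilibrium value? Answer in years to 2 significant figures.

Areal heat capacity C = ρc_p × D = 4.17×10^6 × 187 = 7.80×10^8 J/(m²·K).
τ = C / λ = 7.80×10^8 / 20.6 = 3.79×10^7 s.
Fraction reached: 1 − e^(−t/τ) = 0.80 ⇒ t = −τ ln(1 − 0.80) = τ × 1.61.
t = 6.09×10^7 s = 1.93 years.

1.9 years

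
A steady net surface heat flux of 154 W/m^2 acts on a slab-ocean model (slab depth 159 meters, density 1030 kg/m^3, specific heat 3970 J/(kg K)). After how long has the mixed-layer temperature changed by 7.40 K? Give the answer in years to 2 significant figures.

Areal heat capacity C = ρ c_p D = 1030 × 3970 × 159 = 6.50×10^8 J/(m²·K).
Time required: Δt = C ΔT / F = 6.50×10^8 × 7.40 / 154 = 3.12×10^7 s.
In years: 3.12×10^7 s / (3.156×10^7 s/year) = 0.990 years.

0.99 years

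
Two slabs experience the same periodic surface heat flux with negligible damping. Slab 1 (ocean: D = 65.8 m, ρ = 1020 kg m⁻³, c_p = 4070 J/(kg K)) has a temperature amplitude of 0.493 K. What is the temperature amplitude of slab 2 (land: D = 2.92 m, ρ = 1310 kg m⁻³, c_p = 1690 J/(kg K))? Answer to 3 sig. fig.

20.8 K

C_ocean = 2.73×10^8 J/(m²·K); C_land = 6.46×10^6 J/(m²·K).
A ∝ 1/C ⇒ A_land = A_ocean × C_ocean/C_land = 0.493 × 42.3 = 20.8 K.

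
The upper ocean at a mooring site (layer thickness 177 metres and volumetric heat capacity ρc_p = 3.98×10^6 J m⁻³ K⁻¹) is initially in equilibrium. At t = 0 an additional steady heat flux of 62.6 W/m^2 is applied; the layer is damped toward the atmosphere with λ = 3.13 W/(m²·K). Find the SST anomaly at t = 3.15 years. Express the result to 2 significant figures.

7.1 K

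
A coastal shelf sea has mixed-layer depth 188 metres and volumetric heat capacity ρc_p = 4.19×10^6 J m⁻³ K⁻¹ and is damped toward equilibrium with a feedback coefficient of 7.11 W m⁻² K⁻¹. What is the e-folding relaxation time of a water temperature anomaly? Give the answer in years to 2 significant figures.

Areal heat capacity C = ρc_p × D = 4.19×10^6 × 188 = 7.88×10^8 J/(m^2 K).
Relaxation time τ = C / λ = 7.88×10^8 / 7.11 = 1.11×10^8 s.
In years: 1.11×10^8 s / (3.156×10^7 s/year) = 3.51 years.

3.5 years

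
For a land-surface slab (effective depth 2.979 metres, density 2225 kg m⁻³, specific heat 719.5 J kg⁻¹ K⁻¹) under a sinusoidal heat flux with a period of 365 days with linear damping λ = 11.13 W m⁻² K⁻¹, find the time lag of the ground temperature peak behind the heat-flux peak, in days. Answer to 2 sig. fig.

Areal heat capacity C = ρ c_p D = 2225 × 719.5 × 2.979 = 4.77×10^6 J/(m^2 K).
ω = 2π / 3.15×10^7 s = 1.99×10^-7 s⁻¹.
Phase lag φ = arctan(Cω/λ) = arctan(0.950/11.13) = 0.0852 rad.
Time lag = φ / ω = 0.0852 / 1.99×10^-7 = 4.27×10^5 s = 4.95 days.

4.9 days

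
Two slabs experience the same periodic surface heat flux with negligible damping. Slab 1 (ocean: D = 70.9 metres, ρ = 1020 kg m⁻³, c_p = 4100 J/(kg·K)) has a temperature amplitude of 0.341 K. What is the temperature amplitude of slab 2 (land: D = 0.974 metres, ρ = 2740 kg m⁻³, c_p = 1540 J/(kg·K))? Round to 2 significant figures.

25 K

C_ocean = 2.97×10^8 J/(m²·K); C_land = 4.11×10^6 J/(m²·K).
A ∝ 1/C ⇒ A_land = A_ocean × C_ocean/C_land = 0.341 × 72.1 = 24.6 K.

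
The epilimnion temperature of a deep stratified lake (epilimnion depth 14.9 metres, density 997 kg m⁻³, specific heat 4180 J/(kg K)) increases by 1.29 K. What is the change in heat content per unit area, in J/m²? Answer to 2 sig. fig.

8.0×10^7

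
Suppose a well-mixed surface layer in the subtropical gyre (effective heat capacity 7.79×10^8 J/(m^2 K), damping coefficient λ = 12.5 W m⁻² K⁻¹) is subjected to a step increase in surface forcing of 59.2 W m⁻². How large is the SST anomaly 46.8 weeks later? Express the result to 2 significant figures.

Areal heat capacity C = 7.79×10^8 J/(m^2 K) (given).
τ = C / λ = 7.79×10^8 / 12.5 = 6.23×10^7 s.
Equilibrium anomaly ΔT_eq = F / λ = 59.2 / 12.5 = 4.74 K.
t = 46.8 weeks = 2.83×10^7 s, so t/τ = 0.454.
ΔT(t) = ΔT_eq (1 − e^(−t/τ)) = 4.74 × (1 − e^−0.454) = 1.73 K.

1.7 K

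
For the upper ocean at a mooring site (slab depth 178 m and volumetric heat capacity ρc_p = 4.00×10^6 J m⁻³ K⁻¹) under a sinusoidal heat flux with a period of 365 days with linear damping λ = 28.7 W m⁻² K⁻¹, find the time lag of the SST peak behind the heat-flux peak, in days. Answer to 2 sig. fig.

Areal heat capacity C = ρc_p × D = 4.00×10^6 × 178 = 7.12×10^8 J m⁻² K⁻¹.
ω = 2π / 3.15×10^7 s = 1.99×10^-7 s⁻¹.
Phase lag φ = arctan(Cω/λ) = arctan(142/28.7) = 1.37 rad.
Time lag = φ / ω = 1.37 / 1.99×10^-7 = 6.88×10^6 s = 79.7 days.

80 days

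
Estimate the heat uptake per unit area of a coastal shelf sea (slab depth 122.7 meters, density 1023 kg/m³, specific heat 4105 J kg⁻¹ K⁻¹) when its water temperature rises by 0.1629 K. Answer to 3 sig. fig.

8.39×10^7

Areal heat capacity C = ρ c_p D = 1023 × 4105 × 122.7 = 5.15×10^8 J m⁻² K⁻¹.
ΔQ = C ΔT = 5.15×10^8 × 0.1629 = 8.39×10^7 J/m².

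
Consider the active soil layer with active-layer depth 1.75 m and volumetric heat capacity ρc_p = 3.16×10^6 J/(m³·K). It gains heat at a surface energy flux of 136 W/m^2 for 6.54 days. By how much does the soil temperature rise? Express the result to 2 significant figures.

Areal heat capacity C = ρc_p × D = 3.16×10^6 × 1.75 = 5.53×10^6 J/(m^2 K).
Net heat input Q = F Δt = 136 × (6.54 days × 86400 s/day) = 7.68×10^7 J/m².
ΔT = Q / C = 7.68×10^7 / 5.53×10^6 = 13.9 K.

14 K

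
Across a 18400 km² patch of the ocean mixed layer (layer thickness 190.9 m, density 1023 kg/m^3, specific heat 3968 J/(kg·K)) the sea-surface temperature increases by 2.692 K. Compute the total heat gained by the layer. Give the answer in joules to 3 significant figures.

Areal heat capacity C = ρ c_p D = 1023 × 3968 × 190.9 = 7.75×10^8 J m⁻² K⁻¹.
Heat per unit area: q = C ΔT = 7.75×10^8 × 2.692 = 2.09×10^9 J/m².
Total heat: Q = q × A = 2.09×10^9 × (18400 × 10⁶ m²) = 3.84×10^19 J.

3.84×10^19 J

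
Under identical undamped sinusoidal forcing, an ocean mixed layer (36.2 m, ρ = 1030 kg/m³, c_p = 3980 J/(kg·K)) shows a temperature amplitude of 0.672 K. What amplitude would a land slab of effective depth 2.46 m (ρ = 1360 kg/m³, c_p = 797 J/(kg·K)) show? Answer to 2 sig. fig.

C_ocean = 1.48×10^8 J/(m²·K); C_land = 2.67×10^6 J/(m²·K).
A ∝ 1/C ⇒ A_land = A_ocean × C_ocean/C_land = 0.672 × 55.7 = 37.4 K.

37 K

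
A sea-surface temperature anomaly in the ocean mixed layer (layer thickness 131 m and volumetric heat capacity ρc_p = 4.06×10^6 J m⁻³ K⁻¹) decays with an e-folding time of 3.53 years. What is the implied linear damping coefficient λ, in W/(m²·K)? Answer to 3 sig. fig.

Areal heat capacity C = ρc_p × D = 4.06×10^6 × 131 = 5.32×10^8 J m⁻² K⁻¹.
τ = 3.53 years = 1.11×10^8 s.
λ = C / τ = 5.32×10^8 / 1.11×10^8 = 4.77 W/(m²·K).

4.77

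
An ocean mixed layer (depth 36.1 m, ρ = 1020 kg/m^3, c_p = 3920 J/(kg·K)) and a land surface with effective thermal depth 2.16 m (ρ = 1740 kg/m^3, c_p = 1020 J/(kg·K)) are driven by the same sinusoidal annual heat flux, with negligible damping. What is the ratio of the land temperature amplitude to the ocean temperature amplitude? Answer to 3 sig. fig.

37.7

C_ocean = 1020 × 3920 × 36.1 = 1.44×10^8 J/(m²·K).
C_land = 1740 × 1020 × 2.16 = 3.83×10^6 J/(m²·K).
Undamped amplitude ∝ 1/C, so A_land/A_ocean = C_ocean/C_land = 37.7.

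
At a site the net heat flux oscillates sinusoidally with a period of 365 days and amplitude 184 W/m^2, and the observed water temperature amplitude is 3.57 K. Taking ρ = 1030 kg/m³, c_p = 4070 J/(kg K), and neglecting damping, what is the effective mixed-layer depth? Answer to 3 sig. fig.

ω = 2π / 3.15×10^7 s = 1.99×10^-7 s⁻¹.
Required C = F₀ / (A ω) = 184 / (3.57 × 1.99×10^-7) = 2.59×10^8 J/(m²·K).
D = C / (ρ c_p) = 2.59×10^8 / (1030 × 4070) = 61.7 m.

61.7 m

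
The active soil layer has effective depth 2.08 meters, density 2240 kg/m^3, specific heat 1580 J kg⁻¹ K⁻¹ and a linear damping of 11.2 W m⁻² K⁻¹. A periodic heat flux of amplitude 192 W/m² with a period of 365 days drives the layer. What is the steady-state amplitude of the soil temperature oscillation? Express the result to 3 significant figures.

17.0 K

Areal heat capacity C = ρ c_p D = 2240 × 1580 × 2.08 = 7.36×10^6 J/(m^2 K).
Angular frequency ω = 2π / T = 2π / 3.15×10^7 s = 1.99×10^-7 s⁻¹.
√((Cω)² + λ²) = √((1.47)² + 11.2²) = 11.3 W/(m²·K).
Amplitude A = F₀ / √((Cω)²+λ²) = 192 / 11.3 = 17.0 K.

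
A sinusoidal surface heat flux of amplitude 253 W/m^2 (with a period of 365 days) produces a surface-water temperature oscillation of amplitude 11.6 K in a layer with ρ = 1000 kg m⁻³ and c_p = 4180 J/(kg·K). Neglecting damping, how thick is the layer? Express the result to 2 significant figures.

26 m

ω = 2π / 3.15×10^7 s = 1.99×10^-7 s⁻¹.
Required C = F₀ / (A ω) = 253 / (11.6 × 1.99×10^-7) = 1.09×10^8 J/(m²·K).
D = C / (ρ c_p) = 1.09×10^8 / (1000 × 4180) = 26.2 m.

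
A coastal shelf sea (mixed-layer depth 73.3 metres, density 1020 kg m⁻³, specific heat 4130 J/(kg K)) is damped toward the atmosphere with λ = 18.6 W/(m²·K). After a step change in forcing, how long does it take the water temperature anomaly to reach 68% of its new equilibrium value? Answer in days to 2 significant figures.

220 days

Areal heat capacity C = ρ c_p D = 1020 × 4130 × 73.3 = 3.09×10^8 J m⁻² K⁻¹.
τ = C / λ = 3.09×10^8 / 18.6 = 1.66×10^7 s.
Fraction reached: 1 − e^(−t/τ) = 0.68 ⇒ t = −τ ln(1 − 0.68) = τ × 1.14.
t = 1.89×10^7 s = 219 days.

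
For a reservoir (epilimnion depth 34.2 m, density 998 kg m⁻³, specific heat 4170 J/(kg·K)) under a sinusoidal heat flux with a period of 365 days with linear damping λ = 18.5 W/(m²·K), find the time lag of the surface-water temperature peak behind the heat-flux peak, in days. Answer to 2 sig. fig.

58 days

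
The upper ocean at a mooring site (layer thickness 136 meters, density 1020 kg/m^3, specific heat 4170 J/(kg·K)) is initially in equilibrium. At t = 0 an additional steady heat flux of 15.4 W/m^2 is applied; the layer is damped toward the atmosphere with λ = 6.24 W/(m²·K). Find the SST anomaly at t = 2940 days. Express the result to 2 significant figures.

Areal heat capacity C = ρ c_p D = 1020 × 4170 × 136 = 5.78×10^8 J m⁻² K⁻¹.
τ = C / λ = 5.78×10^8 / 6.24 = 9.27×10^7 s.
Equilibrium anomaly ΔT_eq = F / λ = 15.4 / 6.24 = 2.47 K.
t = 2940 days = 2.54×10^8 s, so t/τ = 2.74.
ΔT(t) = ΔT_eq (1 − e^(−t/τ)) = 2.47 × (1 − e^−2.74) = 2.31 K.

2.3 K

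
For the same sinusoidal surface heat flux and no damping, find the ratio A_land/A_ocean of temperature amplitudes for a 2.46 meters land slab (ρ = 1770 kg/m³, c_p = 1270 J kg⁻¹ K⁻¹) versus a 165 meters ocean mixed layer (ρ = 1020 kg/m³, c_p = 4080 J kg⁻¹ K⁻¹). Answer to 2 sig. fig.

C_ocean = 1020 × 4080 × 165 = 6.87×10^8 J/(m²·K).
C_land = 1770 × 1270 × 2.46 = 5.53×10^6 J/(m²·K).
Undamped amplitude ∝ 1/C, so A_land/A_ocean = C_ocean/C_land = 124.

120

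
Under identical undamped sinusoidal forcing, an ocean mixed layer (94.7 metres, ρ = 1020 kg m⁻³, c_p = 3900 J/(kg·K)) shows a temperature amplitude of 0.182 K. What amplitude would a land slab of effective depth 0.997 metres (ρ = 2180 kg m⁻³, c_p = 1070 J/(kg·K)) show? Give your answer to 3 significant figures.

29.5 K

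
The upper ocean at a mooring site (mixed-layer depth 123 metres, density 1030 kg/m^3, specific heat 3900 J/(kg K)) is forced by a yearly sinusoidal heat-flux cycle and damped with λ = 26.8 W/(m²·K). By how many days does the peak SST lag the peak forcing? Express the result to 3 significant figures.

75.8 days

Areal heat capacity C = ρ c_p D = 1030 × 3900 × 123 = 4.94×10^8 J/(m^2 K).
ω = 2π / 3.15×10^7 s = 1.99×10^-7 s⁻¹.
Phase lag φ = arctan(Cω/λ) = arctan(98.4/26.8) = 1.30 rad.
Time lag = φ / ω = 1.30 / 1.99×10^-7 = 6.55×10^6 s = 75.8 days.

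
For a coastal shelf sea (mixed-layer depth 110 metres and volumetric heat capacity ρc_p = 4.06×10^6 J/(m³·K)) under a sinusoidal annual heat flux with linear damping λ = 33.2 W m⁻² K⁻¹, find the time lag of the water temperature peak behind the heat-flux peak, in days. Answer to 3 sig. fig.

Areal heat capacity C = ρc_p × D = 4.06×10^6 × 110 = 4.47×10^8 J/(m²·K).
ω = 2π / 3.15×10^7 s = 1.99×10^-7 s⁻¹.
Phase lag φ = arctan(Cω/λ) = arctan(89.0/33.2) = 1.21 rad.
Time lag = φ / ω = 1.21 / 1.99×10^-7 = 6.09×10^6 s = 70.5 days.

70.5 days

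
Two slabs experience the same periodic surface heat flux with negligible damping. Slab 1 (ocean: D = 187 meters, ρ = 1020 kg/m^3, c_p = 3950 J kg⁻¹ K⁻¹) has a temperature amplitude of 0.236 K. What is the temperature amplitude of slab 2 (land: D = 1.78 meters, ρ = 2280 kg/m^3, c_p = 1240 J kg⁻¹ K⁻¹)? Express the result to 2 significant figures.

C_ocean = 7.53×10^8 J/(m²·K); C_land = 5.03×10^6 J/(m²·K).
A ∝ 1/C ⇒ A_land = A_ocean × C_ocean/C_land = 0.236 × 150 = 35.3 K.

35 K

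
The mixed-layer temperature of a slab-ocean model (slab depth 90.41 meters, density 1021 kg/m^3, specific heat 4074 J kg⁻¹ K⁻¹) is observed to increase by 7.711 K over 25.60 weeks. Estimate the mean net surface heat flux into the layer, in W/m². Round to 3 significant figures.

Areal heat capacity C = ρ c_p D = 1021 × 4074 × 90.41 = 3.76×10^8 J m⁻² K⁻¹.
Required heat per unit area: Q = C ΔT = 3.76×10^8 × 7.711 = 2.90×10^9 J/m².
Flux F = Q / Δt = 2.90×10^9 / 1.55×10^7 s = 187 W/m².

187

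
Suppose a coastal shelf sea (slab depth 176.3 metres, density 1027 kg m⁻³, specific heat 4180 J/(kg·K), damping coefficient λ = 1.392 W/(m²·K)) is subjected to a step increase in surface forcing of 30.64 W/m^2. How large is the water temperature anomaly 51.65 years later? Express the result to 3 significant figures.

20.9 K

Areal heat capacity C = ρ c_p D = 1027 × 4180 × 176.3 = 7.57×10^8 J/(m²·K).
τ = C / λ = 7.57×10^8 / 1.392 = 5.44×10^8 s.
Equilibrium anomaly ΔT_eq = F / λ = 30.64 / 1.392 = 22.0 K.
t = 51.65 years = 1.63×10^9 s, so t/τ = 3.00.
ΔT(t) = ΔT_eq (1 − e^(−t/τ)) = 22.0 × (1 − e^−3.00) = 20.9 K.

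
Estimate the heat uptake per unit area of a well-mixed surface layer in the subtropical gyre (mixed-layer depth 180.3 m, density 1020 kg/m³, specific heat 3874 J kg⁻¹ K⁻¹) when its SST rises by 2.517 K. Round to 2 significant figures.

Areal heat capacity C = ρ c_p D = 1020 × 3874 × 180.3 = 7.12×10^8 J/(m²·K).
ΔQ = C ΔT = 7.12×10^8 × 2.517 = 1.79×10^9 J/m².

1.8×10^9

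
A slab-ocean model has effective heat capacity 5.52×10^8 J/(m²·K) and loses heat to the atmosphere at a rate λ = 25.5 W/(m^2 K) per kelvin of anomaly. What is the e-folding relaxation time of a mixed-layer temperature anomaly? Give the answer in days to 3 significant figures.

Areal heat capacity C = 5.52×10^8 J/(m²·K) (given).
Relaxation time τ = C / λ = 5.52×10^8 / 25.5 = 2.16×10^7 s.
In days: 2.16×10^7 s / (86400 s/day) = 251 days.

251 days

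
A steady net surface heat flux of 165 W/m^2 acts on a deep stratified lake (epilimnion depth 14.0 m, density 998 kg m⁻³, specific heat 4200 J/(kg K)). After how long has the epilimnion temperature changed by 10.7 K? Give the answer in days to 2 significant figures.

44 days

Areal heat capacity C = ρ c_p D = 998 × 4200 × 14.0 = 5.87×10^7 J m⁻² K⁻¹.
Time required: Δt = C ΔT / F = 5.87×10^7 × 10.7 / 165 = 3.81×10^6 s.
In days: 3.81×10^6 s / (86400 s/day) = 44.0 days.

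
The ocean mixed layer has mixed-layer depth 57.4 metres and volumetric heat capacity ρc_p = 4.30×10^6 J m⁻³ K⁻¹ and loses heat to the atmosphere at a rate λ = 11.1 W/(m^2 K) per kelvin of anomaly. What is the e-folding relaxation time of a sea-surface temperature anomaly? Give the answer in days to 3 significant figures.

Areal heat capacity C = ρc_p × D = 4.30×10^6 × 57.4 = 2.47×10^8 J/(m^2 K).
Relaxation time τ = C / λ = 2.47×10^8 / 11.1 = 2.22×10^7 s.
In days: 2.22×10^7 s / (86400 s/day) = 257 days.

257 days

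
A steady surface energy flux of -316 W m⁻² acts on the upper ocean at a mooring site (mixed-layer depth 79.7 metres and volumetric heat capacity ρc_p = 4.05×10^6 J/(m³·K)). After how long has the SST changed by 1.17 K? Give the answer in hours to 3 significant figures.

332 hours

Areal heat capacity C = ρc_p × D = 4.05×10^6 × 79.7 = 3.23×10^8 J/(m²·K).
Time required: Δt = C ΔT / F = 3.23×10^8 × -1.17 / -316 = 1.20×10^6 s.
In hours: 1.20×10^6 s / (3600 s/hour) = 332 hours.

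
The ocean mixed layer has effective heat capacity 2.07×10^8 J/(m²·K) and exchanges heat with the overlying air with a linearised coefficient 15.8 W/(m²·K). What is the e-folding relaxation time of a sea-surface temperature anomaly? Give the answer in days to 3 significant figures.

Areal heat capacity C = 2.07×10^8 J/(m²·K) (given).
Relaxation time τ = C / λ = 2.07×10^8 / 15.8 = 1.31×10^7 s.
In days: 1.31×10^7 s / (86400 s/day) = 152 days.

152 days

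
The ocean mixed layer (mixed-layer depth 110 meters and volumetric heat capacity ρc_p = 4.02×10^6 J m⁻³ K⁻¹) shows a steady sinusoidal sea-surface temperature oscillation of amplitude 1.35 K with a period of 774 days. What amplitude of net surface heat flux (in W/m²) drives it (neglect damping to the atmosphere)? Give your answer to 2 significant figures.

Areal heat capacity C = ρc_p × D = 4.02×10^6 × 110 = 4.42×10^8 J/(m^2 K).
ω = 2π / 6.69×10^7 s = 9.40×10^-8 s⁻¹.
Cω = 4.42×10^8 × 9.40×10^-8 = 41.5 W/(m²·K).
F₀ = A × Cω = 1.35 × 41.5 = 56.1 W/m².

56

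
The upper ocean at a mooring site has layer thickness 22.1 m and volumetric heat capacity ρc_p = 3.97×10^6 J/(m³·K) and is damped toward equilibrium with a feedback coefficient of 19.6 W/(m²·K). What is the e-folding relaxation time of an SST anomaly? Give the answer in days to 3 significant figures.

51.8 days

Areal heat capacity C = ρc_p × D = 3.97×10^6 × 22.1 = 8.77×10^7 J m⁻² K⁻¹.
Relaxation time τ = C / λ = 8.77×10^7 / 19.6 = 4.48×10^6 s.
In days: 4.48×10^6 s / (86400 s/day) = 51.8 days.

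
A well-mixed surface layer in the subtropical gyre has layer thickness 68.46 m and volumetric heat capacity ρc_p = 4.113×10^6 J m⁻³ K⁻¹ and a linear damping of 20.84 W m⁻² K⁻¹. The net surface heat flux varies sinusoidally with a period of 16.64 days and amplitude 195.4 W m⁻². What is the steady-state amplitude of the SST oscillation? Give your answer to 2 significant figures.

0.16 K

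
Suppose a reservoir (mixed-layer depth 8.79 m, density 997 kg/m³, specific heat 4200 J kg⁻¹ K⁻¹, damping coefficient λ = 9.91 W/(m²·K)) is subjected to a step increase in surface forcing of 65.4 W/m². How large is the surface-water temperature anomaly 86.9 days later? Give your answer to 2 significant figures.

5.7 K

Areal heat capacity C = ρ c_p D = 997 × 4200 × 8.79 = 3.68×10^7 J/(m^2 K).
τ = C / λ = 3.68×10^7 / 9.91 = 3.71×10^6 s.
Equilibrium anomaly ΔT_eq = F / λ = 65.4 / 9.91 = 6.60 K.
t = 86.9 days = 7.51×10^6 s, so t/τ = 2.02.
ΔT(t) = ΔT_eq (1 − e^(−t/τ)) = 6.60 × (1 − e^−2.02) = 5.73 K.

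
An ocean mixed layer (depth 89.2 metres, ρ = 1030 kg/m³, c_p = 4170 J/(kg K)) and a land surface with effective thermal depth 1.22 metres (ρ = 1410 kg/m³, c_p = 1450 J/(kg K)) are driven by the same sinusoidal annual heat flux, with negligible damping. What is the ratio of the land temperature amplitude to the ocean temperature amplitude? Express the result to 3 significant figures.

C_ocean = 1030 × 4170 × 89.2 = 3.83×10^8 J/(m²·K).
C_land = 1410 × 1450 × 1.22 = 2.49×10^6 J/(m²·K).
Undamped amplitude ∝ 1/C, so A_land/A_ocean = C_ocean/C_land = 154.

154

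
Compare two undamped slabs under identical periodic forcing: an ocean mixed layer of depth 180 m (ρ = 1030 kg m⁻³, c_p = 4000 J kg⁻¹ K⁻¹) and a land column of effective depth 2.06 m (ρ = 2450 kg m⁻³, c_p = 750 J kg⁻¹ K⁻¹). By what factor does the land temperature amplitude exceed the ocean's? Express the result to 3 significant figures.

196

C_ocean = 1030 × 4000 × 180 = 7.42×10^8 J/(m²·K).
C_land = 2450 × 750 × 2.06 = 3.79×10^6 J/(m²·K).
Undamped amplitude ∝ 1/C, so A_land/A_ocean = C_ocean/C_land = 196.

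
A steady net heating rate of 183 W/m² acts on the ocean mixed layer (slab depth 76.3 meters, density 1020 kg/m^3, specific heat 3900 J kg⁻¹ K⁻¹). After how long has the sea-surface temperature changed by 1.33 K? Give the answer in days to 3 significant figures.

Areal heat capacity C = ρ c_p D = 1020 × 3900 × 76.3 = 3.04×10^8 J m⁻² K⁻¹.
Time required: Δt = C ΔT / F = 3.04×10^8 × 1.33 / 183 = 2.21×10^6 s.
In days: 2.21×10^6 s / (86400 s/day) = 25.5 days.

25.5 days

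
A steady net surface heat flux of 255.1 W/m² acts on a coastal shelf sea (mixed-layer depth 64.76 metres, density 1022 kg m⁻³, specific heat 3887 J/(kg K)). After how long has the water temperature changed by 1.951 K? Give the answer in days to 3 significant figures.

22.8 days

Areal heat capacity C = ρ c_p D = 1022 × 3887 × 64.76 = 2.57×10^8 J m⁻² K⁻¹.
Time required: Δt = C ΔT / F = 2.57×10^8 × 1.951 / 255.1 = 1.97×10^6 s.
In days: 1.97×10^6 s / (86400 s/day) = 22.8 days.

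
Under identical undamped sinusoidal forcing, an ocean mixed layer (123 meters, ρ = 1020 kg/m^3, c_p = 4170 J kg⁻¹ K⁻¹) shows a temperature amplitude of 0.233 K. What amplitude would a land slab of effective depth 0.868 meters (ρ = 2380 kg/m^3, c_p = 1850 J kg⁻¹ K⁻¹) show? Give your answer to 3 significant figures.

31.9 K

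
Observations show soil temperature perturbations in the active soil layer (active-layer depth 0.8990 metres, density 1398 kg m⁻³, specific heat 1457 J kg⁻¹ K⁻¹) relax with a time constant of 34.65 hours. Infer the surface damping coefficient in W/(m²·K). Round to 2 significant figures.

15

Areal heat capacity C = ρ c_p D = 1398 × 1457 × 0.8990 = 1.83×10^6 J m⁻² K⁻¹.
τ = 34.65 hours = 1.25×10^5 s.
λ = C / τ = 1.83×10^6 / 1.25×10^5 = 14.7 W/(m²·K).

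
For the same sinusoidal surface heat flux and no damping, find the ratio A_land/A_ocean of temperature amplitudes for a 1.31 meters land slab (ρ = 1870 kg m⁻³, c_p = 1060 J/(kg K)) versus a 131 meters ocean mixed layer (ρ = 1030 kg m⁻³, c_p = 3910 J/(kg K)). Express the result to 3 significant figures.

C_ocean = 1030 × 3910 × 131 = 5.28×10^8 J/(m²·K).
C_land = 1870 × 1060 × 1.31 = 2.60×10^6 J/(m²·K).
Undamped amplitude ∝ 1/C, so A_land/A_ocean = C_ocean/C_land = 203.

203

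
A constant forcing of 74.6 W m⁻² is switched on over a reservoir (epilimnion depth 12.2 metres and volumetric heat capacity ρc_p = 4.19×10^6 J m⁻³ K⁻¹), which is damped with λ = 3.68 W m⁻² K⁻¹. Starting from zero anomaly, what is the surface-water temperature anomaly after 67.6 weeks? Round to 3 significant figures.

19.2 K

Areal heat capacity C = ρc_p × D = 4.19×10^6 × 12.2 = 5.11×10^7 J/(m²·K).
τ = C / λ = 5.11×10^7 / 3.68 = 1.39×10^7 s.
Equilibrium anomaly ΔT_eq = F / λ = 74.6 / 3.68 = 20.3 K.
t = 67.6 weeks = 4.09×10^7 s, so t/τ = 2.94.
ΔT(t) = ΔT_eq (1 − e^(−t/τ)) = 20.3 × (1 − e^−2.94) = 19.2 K.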